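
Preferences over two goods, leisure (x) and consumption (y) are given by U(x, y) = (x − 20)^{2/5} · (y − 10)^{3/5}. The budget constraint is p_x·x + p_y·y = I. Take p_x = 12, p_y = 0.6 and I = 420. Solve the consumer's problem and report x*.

x* = 25.8

MRS = (2/3)·(y−10)/(x−20). Tangency with p_x/p_y gives y−10 = (3/2)·(p_x/p_y)·(x−20).
After buying the subsistence bundle (20, 10), a share 0.4 of the remaining income goes to x: x* = 20 + 0.4·(I − 20p_x − 10p_y)/p_x.
Discretionary income = 420 − 20·12 − 10·0.6 = 174; x* = 20 + 0.4·174/12 = 25.8.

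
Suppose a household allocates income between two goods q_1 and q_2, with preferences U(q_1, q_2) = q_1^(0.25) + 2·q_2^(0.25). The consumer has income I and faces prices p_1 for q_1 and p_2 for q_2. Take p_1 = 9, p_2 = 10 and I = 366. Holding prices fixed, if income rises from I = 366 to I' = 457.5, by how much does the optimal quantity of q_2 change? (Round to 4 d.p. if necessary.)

From the CES first-order condition, (1/2)·(q_2/q_1)^(0.75) = p_1/p_2.
Solve for the ratio: q_2/q_1 = [2·p_1/p_2]^(4/3).
Substitute q_2 = (q_2/q_1)·q_1 into the budget: q_1* = I/(p_1 + p_2·(q_2/q_1)).
Numerically q_2/q_1 = 2.189593, so q_1* = 366/(9 + 10·2.189593) = 11.8462 and q_2* = 2.189593·11.8462 = 25.9384.
At I' = 457.5: q_2* = 32.423. Change: 32.423 − 25.9384 = 6.4846.

Δq_2* = 6.4846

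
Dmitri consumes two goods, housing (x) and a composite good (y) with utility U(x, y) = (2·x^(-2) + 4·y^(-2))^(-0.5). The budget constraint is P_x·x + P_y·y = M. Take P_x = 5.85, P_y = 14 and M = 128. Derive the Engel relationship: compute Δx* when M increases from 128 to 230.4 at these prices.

MU_x ∝ 2·x^(-3), MU_y ∝ 4·y^(-3), so MRS = (1/2)·(y/x)^(3) = P_x/P_y.
Solve for the ratio: y/x = [2·P_x/P_y]^(1/3).
With the ratio pinned down, the budget gives x* = M/(P_x + P_y·(y/x)) and y* = (y/x)·x*.
Numerically y/x = 0.941931, so x* = 128/(5.85 + 14·0.941931) = 6.7237.
At M' = 230.4: x* = 12.1027. Change: 12.1027 − 6.7237 = 5.379.

Δx* = 5.379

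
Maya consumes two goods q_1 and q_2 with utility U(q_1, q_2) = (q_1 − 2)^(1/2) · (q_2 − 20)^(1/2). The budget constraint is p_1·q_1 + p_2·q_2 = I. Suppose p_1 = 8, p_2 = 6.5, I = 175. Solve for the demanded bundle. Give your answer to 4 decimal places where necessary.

MRS = (q_2−20)/(q_1−2). Tangency with p_1/p_2 gives q_2−20 = (p_1/p_2)·(q_1−2).
Substituting into the budget: q_1* = 2 + 0.5·(I − 2·p_1 − 20·p_2)/p_1, and q_2* = 20 + 0.5·(…)/p_2.
Discretionary income = 175 − 2·8 − 20·6.5 = 29; q_1* = 2 + 0.5·29/8 = 3.8125; q_2* = 20 + 0.5·29/6.5 = 22.2308.

q_1* = 3.8125, q_2* = 22.2308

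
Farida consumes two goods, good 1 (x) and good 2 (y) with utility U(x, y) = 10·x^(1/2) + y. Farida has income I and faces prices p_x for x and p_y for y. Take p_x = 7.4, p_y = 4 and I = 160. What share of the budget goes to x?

MU_x = 5/√x, MU_y = 1. Tangency: 5/√x = p_x/p_y.
Solve: √x = 5·p_y/p_x, so x*(p_x,p_y) = (5·p_y/p_x)², and y* = (I − p_x·x*)/p_y.
Plugging in: x* = (5·4/7.4)² = 7.3046, y* = 26.4865.
Expenditure on x: 7.4·7.3046 = 54.0541; share = 0.3378.

share on x = 0.3378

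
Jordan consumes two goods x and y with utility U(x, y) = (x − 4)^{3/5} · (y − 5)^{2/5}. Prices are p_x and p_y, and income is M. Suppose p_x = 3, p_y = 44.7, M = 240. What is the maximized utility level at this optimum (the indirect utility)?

Let x' = x−4, y' = y−5. MRS = (3/2)·y'/x' = p_x/p_y.
After buying the subsistence bundle (4, 5), a share 0.6 of the remaining income goes to x: x* = 4 + 0.6·(M − 4p_x − 5p_y)/p_x.
Discretionary income = 240 − 4·3 − 5·44.7 = 4.5; x* = 4 + 0.6·4.5/3 = 4.9; y* = 5 + 0.4·4.5/44.7 = 5.0403.
Utility at the optimum: U(4.9, 5.0403) = 0.2597.

V = 0.2597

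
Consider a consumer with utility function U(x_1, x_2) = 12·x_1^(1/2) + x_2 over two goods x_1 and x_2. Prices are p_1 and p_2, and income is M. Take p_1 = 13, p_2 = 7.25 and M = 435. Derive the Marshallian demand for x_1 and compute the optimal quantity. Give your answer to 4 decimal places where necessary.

x_1* = 11.1967

Utility is quasi-linear in x_2; the FOC for x_1 is 6/√x_1 = p_1/p_2.
Thus x_1* = (6·p_2/p_1)² — independent of M — with the rest of income spent on x_2.
Plugging in: x_1* = (6·7.25/13)² = 11.1967.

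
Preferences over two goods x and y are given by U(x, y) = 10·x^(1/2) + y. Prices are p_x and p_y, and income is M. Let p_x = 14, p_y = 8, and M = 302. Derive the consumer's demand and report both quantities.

Solve: √x = 5·p_y/p_x, so x*(p_x,p_y) = (5·p_y/p_x)², and y* = (M − p_x·x*)/p_y.
Plugging in: x* = (5·8/14)² = 8.1633, y* = 23.4643.

x* = 8.1633, y* = 23.4643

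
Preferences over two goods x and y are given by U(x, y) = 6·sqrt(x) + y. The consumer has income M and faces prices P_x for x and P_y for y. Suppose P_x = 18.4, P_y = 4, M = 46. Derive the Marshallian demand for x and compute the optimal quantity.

x* = 0.4253

Set MRS = P_x/P_y: 3·x^(−1/2) = P_x/P_y.
Thus x* = (3·P_y/P_x)² — independent of M — with the rest of income spent on y.
Plugging in: x* = (3·4/18.4)² = 0.4253.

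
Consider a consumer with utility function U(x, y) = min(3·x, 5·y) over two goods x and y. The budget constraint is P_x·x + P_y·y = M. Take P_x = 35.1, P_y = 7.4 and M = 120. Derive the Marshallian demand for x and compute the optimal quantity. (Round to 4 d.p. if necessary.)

Leontief preferences: the optimum is at the kink where x/5 = y/3, i.e. y = (3/5)·x.
Budget: P_x·x + P_y·(3/5)·x = M, so (5·P_x + 3·P_y)·x = 5·M.
Demand: x*(P_x,P_y,M) = 5·M/(5·P_x + 3·P_y), y* = 3·M/(5·P_x + 3·P_y).
Here 5·35.1 + 3·7.4 = 197.7, giving x* = 3.0349.

x* = 3.0349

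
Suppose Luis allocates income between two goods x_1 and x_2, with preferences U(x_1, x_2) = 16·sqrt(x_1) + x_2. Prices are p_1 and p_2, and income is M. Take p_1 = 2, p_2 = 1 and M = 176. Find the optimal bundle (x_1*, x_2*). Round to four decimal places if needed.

Solve: √x_1 = 8·p_2/p_1, so x_1*(p_1,p_2) = (8·p_2/p_1)², and x_2* = (M − p_1·x_1*)/p_2.
Plugging in: x_1* = (8·1/2)² = 16, x_2* = 144.

x_1* = 16, x_2* = 144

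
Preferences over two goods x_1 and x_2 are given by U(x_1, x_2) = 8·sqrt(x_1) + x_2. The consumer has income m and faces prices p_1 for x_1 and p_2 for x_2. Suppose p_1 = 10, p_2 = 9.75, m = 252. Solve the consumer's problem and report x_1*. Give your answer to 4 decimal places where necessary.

x_1* = 15.21

MU_x_1 = 4/√x_1, MU_x_2 = 1. Tangency: 4/√x_1 = p_1/p_2.
Solve: √x_1 = 4·p_2/p_1, so x_1*(p_1,p_2) = (4·p_2/p_1)², and x_2* = (m − p_1·x_1*)/p_2.
Plugging in: x_1* = (4·9.75/10)² = 15.21.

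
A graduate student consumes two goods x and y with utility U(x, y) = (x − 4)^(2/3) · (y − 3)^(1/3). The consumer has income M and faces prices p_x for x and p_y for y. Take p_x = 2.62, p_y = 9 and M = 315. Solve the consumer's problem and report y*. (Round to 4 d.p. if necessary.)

y* = 13.2785

Let x' = x−4, y' = y−3. MRS = 2·y'/x' = p_x/p_y.
Substituting into the budget: x* = 4 + 2/3·(M − 4·p_x − 3·p_y)/p_x, and y* = 3 + 1/3·(…)/p_y.
Discretionary income = 315 − 4·2.62 − 3·9 = 277.52; y* = 3 + 1/3·277.52/9 = 13.2785.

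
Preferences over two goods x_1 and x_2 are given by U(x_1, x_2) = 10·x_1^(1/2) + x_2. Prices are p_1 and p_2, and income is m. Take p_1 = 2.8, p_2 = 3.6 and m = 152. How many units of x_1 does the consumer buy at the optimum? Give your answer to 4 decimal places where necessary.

x_1* = 41.3265

MU_x_1 = 5/√x_1, MU_x_2 = 1. Tangency: 5/√x_1 = p_1/p_2.
Solve: √x_1 = 5·p_2/p_1, so x_1*(p_1,p_2) = (5·p_2/p_1)², and x_2* = (m − p_1·x_1*)/p_2.
Plugging in: x_1* = (5·3.6/2.8)² = 41.3265.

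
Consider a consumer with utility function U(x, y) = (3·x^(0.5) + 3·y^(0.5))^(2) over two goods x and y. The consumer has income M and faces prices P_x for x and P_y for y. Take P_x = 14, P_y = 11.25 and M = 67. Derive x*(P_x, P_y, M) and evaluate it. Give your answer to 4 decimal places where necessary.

x* = 2.1322

With the ratio pinned down, the budget gives x* = M/(P_x + P_y·(y/x)) and y* = (y/x)·x*.
Numerically y/x = 1.548642, so x* = 67/(14 + 11.25·1.548642) = 2.1322.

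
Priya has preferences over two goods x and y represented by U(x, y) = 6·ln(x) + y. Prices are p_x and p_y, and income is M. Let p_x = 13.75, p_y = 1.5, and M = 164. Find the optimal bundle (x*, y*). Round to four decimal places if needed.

x* = 0.6545, y* = 103.3333

Set MRS = p_x/p_y: (6/x)/1 = p_x/p_y.
So x*(p_x,p_y) = 6·p_y/p_x, independent of income; and y* = (M − 6·p_y)/p_y.
At the given prices: x* = 6·1.5/13.75 = 0.6545, and y* = 103.3333.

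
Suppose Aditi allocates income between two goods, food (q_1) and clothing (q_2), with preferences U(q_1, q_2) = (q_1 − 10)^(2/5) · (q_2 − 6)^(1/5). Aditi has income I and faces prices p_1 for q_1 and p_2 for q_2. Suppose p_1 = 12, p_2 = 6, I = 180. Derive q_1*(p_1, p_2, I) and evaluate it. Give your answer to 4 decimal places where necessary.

q_1* = 11.3333

Let q_1' = q_1−10, q_2' = q_2−6. MRS = 2·q_2'/q_1' = p_1/p_2.
After buying the subsistence bundle (10, 6), a share 2/3 of the remaining income goes to q_1: q_1* = 10 + 2/3·(I − 10p_1 − 6p_2)/p_1.
Discretionary income = 180 − 10·12 − 6·6 = 24; q_1* = 10 + 2/3·24/12 = 11.3333.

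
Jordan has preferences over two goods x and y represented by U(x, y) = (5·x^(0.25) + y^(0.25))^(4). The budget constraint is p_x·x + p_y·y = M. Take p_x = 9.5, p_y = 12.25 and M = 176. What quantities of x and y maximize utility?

x* = 16.7287, y* = 1.3941

With the ratio pinned down, the budget gives x* = M/(p_x + p_y·(y/x)) and y* = (y/x)·x*.
Numerically y/x = 0.083334, so x* = 176/(9.5 + 12.25·0.083334) = 16.7287 and y* = 0.083334·16.7287 = 1.3941.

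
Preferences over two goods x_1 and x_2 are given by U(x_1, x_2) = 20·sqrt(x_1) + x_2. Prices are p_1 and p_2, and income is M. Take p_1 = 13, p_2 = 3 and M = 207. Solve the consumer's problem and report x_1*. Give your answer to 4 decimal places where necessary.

MU_x_1 = 10/√x_1, MU_x_2 = 1. Tangency: 10/√x_1 = p_1/p_2.
Thus x_1* = (10·p_2/p_1)² — independent of M — with the rest of income spent on x_2.
Plugging in: x_1* = (10·3/13)² = 5.3254.

x_1* = 5.3254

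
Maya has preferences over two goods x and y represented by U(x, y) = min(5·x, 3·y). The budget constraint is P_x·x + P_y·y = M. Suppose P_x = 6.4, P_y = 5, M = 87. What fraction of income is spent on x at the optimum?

With perfect complements, no substitution: consume in ratio x:y = 3:5.
Budget: P_x·x + P_y·(5/3)·x = M, so (3·P_x + 5·P_y)·x = 3·M.
Demand: x*(P_x,P_y,M) = 3·M/(3·P_x + 5·P_y), y* = 5·M/(3·P_x + 5·P_y).
Here 3·6.4 + 5·5 = 44.2, giving x* = 5.905 and y* = 9.8416.
Expenditure on x: 6.4·5.905 = 37.7919; share = 0.4344.

share on x = 0.4344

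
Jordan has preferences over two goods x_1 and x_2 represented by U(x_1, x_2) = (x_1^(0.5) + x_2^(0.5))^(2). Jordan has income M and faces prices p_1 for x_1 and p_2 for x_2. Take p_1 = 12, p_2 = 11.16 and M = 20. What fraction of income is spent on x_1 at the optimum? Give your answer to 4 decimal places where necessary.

share on x_1 = 0.4819

MRS = MU_x_1/MU_x_2 = (x_2/x_1)^(0.5). Set equal to p_1/p_2.
Hence x_2/x_1 = (p_1/p_2)^(1/(0.5)), i.e. raised to the 2 power.
With the ratio pinned down, the budget gives x_1* = M/(p_1 + p_2·(x_2/x_1)) and x_2* = (x_2/x_1)·x_1*.
Numerically x_2/x_1 = 1.156203, so x_1* = 20/(12 + 11.16·1.156203) = 0.8031 and x_2* = 1.156203·0.8031 = 0.9286.
Expenditure on x_1: 12·0.8031 = 9.6373; share = 0.4819.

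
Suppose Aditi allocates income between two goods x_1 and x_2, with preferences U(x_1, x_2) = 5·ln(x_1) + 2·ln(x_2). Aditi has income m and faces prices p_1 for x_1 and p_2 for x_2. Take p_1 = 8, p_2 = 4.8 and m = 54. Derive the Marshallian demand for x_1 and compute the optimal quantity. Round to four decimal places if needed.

x_1* = 4.8214

At p_1=8, p_2=4.8, m=54: x_1* = 5/7·54/8 = 4.8214.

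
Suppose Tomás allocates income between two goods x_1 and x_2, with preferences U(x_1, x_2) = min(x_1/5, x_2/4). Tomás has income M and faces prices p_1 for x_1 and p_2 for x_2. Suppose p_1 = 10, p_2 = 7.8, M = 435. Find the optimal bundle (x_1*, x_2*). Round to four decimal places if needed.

x_1* = 26.7857, x_2* = 21.4286

With perfect complements, no substitution: consume in ratio x_1:x_2 = 5:4.
Budget: p_1·x_1 + p_2·(4/5)·x_1 = M, so (5·p_1 + 4·p_2)·x_1 = 5·M.
Demand: x_1*(p_1,p_2,M) = 5·M/(5·p_1 + 4·p_2), x_2* = 4·M/(5·p_1 + 4·p_2).
Here 5·10 + 4·7.8 = 81.2, giving x_1* = 26.7857 and x_2* = 21.4286.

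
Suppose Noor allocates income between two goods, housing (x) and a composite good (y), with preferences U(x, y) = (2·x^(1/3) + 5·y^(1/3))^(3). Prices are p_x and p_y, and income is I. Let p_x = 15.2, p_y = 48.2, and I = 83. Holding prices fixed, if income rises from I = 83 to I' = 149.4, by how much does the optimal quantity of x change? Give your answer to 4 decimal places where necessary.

Δx* = 1.3567

MU_x ∝ 2·x^(-2/3), MU_y ∝ 5·y^(-2/3), so MRS = (2/5)·(y/x)^(2/3) = p_x/p_y.
Solve for the ratio: y/x = [(5/2)·p_x/p_y]^(1.5).
With the ratio pinned down, the budget gives x* = I/(p_x + p_y·(y/x)) and y* = (y/x)·x*.
Numerically y/x = 0.700011, so x* = 83/(15.2 + 48.2·0.700011) = 1.6959.
At I' = 149.4: x* = 3.0527. Change: 3.0527 − 1.6959 = 1.3567.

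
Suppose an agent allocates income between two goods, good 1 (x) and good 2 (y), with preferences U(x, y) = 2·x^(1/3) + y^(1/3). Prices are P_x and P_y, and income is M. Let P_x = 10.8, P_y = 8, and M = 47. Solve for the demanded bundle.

MRS = MU_x/MU_y = 2·(y/x)^(2/3). Set equal to P_x/P_y.
Solve for the ratio: y/x = [(1/2)·P_x/P_y]^(1.5).
Substitute y = (y/x)·x into the budget: x* = M/(P_x + P_y·(y/x)).
Numerically y/x = 0.554569, so x* = 47/(10.8 + 8·0.554569) = 3.0847 and y* = 0.554569·3.0847 = 1.7107.

x* = 3.0847, y* = 1.7107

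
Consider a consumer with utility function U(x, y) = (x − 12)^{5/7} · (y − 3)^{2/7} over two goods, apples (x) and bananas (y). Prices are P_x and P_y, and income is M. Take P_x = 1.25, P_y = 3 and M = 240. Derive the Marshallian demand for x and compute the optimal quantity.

This is Cobb-Douglas in (x−12, y−3): tangency gives 5/7·P_y·(y−3) = 2/7·P_x·(x−12).
Substituting into the budget: x* = 12 + 5/7·(M − 12·P_x − 3·P_y)/P_x, and y* = 3 + 2/7·(…)/P_y.
Discretionary income = 240 − 12·1.25 − 3·3 = 216; x* = 12 + 5/7·216/1.25 = 135.4286.

x* = 135.4286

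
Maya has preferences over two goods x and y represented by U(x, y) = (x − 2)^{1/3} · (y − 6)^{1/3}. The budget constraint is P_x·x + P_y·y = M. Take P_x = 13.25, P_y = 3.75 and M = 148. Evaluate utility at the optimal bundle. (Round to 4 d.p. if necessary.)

V = 3.6671

MRS = (y−6)/(x−2). Tangency with P_x/P_y gives y−6 = (P_x/P_y)·(x−2).
Substituting into the budget: x* = 2 + 0.5·(M − 2·P_x − 6·P_y)/P_x, and y* = 6 + 0.5·(…)/P_y.
Discretionary income = 148 − 2·13.25 − 6·3.75 = 99; x* = 2 + 0.5·99/13.25 = 5.7358; y* = 6 + 0.5·99/3.75 = 19.2.
Utility at the optimum: U(5.7358, 19.2) = 3.6671.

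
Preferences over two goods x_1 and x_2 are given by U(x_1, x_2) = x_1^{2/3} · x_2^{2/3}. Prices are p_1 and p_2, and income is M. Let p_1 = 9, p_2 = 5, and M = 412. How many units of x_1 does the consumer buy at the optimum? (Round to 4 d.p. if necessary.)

Demand: x_1*(p_1,p_2,M) = 0.5·M/p_1 and x_2* = 0.5·M/p_2.
At p_1=9, p_2=5, M=412: x_1* = 0.5·412/9 = 22.8889.

x_1* = 22.8889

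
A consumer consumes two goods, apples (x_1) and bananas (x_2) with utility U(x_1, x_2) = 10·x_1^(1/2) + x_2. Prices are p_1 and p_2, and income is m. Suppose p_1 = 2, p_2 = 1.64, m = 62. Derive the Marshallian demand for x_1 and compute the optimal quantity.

MU_x_1 = 5/√x_1, MU_x_2 = 1. Tangency: 5/√x_1 = p_1/p_2.
Thus x_1* = (5·p_2/p_1)² — independent of m — with the rest of income spent on x_2.
Plugging in: x_1* = (5·1.64/2)² = 16.81.

x_1* = 16.81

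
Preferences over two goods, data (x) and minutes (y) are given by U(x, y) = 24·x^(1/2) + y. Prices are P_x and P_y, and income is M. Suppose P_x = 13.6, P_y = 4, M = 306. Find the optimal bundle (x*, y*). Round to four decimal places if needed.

x* = 12.4567, y* = 34.1471

MU_x = 12/√x, MU_y = 1. Tangency: 12/√x = P_x/P_y.
Thus x* = (12·P_y/P_x)² — independent of M — with the rest of income spent on y.
Plugging in: x* = (12·4/13.6)² = 12.4567, y* = 34.1471.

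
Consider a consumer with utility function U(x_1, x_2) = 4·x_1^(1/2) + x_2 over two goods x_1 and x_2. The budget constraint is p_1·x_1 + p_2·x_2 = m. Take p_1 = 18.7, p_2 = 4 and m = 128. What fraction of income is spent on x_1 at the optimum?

share on x_1 = 0.0267

Set MRS = p_1/p_2: 2·x_1^(−1/2) = p_1/p_2.
Thus x_1* = (2·p_2/p_1)² — independent of m — with the rest of income spent on x_2.
Plugging in: x_1* = (2·4/18.7)² = 0.183, x_2* = 31.1444.
Expenditure on x_1: 18.7·0.183 = 3.4225; share = 0.0267.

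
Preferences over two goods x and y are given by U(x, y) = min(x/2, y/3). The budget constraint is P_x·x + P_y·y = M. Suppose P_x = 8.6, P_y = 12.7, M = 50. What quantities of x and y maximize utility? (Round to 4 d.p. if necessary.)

With perfect complements, no substitution: consume in ratio x:y = 2:3.
Budget: P_x·x + P_y·(3/2)·x = M, so (2·P_x + 3·P_y)·x = 2·M.
Demand: x*(P_x,P_y,M) = 2·M/(2·P_x + 3·P_y), y* = 3·M/(2·P_x + 3·P_y).
Here 2·8.6 + 3·12.7 = 55.3, giving x* = 1.8083 and y* = 2.7125.

x* = 1.8083, y* = 2.7125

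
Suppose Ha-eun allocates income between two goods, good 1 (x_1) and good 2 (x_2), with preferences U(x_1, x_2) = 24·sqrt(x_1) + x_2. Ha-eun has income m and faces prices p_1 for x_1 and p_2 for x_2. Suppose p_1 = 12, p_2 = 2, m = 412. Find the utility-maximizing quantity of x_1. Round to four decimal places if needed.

Set MRS = p_1/p_2: 12·x_1^(−1/2) = p_1/p_2.
Thus x_1* = (12·p_2/p_1)² — independent of m — with the rest of income spent on x_2.
Plugging in: x_1* = (12·2/12)² = 4.

x_1* = 4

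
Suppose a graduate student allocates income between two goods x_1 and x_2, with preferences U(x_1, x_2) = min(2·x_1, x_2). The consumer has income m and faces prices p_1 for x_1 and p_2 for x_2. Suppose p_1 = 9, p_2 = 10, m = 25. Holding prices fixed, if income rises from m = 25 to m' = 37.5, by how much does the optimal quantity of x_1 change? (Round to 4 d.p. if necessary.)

Here 9 + 2·10 = 29, giving x_1* = 0.8621.
At m' = 37.5: x_1* = 1.2931. Change: 1.2931 − 0.8621 = 0.431.

Δx_1* = 0.431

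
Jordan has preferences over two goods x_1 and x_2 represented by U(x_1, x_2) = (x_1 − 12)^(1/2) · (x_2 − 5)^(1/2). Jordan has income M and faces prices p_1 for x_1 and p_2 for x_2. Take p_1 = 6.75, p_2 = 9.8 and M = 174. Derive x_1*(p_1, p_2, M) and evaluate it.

x_1* = 15.2593

After buying the subsistence bundle (12, 5), a share 0.5 of the remaining income goes to x_1: x_1* = 12 + 0.5·(M − 12p_1 − 5p_2)/p_1.
Discretionary income = 174 − 12·6.75 − 5·9.8 = 44; x_1* = 12 + 0.5·44/6.75 = 15.2593.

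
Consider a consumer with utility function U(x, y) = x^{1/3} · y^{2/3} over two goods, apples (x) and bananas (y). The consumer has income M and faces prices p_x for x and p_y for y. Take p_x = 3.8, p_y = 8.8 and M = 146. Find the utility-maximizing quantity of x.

Tangency: MRS = (1/2)·y/x = p_x/p_y.
So 1/3·p_y·y = 2/3·p_x·x; combined with the budget, a share 1/3 of income goes to x.
Demand: x*(p_x,p_y,M) = 1/3·M/p_x and y* = 2/3·M/p_y.
At p_x=3.8, p_y=8.8, M=146: x* = 1/3·146/3.8 = 12.807.

x* = 12.807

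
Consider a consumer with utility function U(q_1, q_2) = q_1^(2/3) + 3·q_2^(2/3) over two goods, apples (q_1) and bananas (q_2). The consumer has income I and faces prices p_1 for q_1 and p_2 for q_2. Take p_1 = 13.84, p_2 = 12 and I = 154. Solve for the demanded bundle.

MU_q_1 ∝ q_1^(-1/3), MU_q_2 ∝ 3·q_2^(-1/3), so MRS = (1/3)·(q_2/q_1)^(1/3) = p_1/p_2.
Solve for the ratio: q_2/q_1 = [3·p_1/p_2]^(3).
Substitute q_2 = (q_2/q_1)·q_1 into the budget: q_1* = I/(p_1 + p_2·(q_2/q_1)).
Numerically q_2/q_1 = 41.421736, so q_1* = 154/(13.84 + 12·41.421736) = 0.3014 and q_2* = 41.421736·0.3014 = 12.4857.

q_1* = 0.3014, q_2* = 12.4857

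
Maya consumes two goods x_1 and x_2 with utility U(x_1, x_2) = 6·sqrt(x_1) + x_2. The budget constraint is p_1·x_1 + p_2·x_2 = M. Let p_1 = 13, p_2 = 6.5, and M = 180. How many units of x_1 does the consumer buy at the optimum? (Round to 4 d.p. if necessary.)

x_1* = 2.25

Solve: √x_1 = 3·p_2/p_1, so x_1*(p_1,p_2) = (3·p_2/p_1)², and x_2* = (M − p_1·x_1*)/p_2.
Plugging in: x_1* = (3·6.5/13)² = 2.25.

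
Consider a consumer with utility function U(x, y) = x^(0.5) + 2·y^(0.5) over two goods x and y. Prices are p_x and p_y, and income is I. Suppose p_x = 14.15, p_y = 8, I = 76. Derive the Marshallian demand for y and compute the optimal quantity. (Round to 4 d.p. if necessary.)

y* = 8.3235

MU_x ∝ x^(-0.5), MU_y ∝ 2·y^(-0.5), so MRS = (1/2)·(y/x)^(0.5) = p_x/p_y.
Hence y/x = (2·p_x/p_y)^(1/(0.5)), i.e. raised to the 2 power.
With the ratio pinned down, the budget gives x* = I/(p_x + p_y·(y/x)) and y* = (y/x)·x*.
Numerically y/x = 12.513906, so x* = 76/(14.15 + 8·12.513906) = 0.6651 and y* = 12.513906·0.6651 = 8.3235.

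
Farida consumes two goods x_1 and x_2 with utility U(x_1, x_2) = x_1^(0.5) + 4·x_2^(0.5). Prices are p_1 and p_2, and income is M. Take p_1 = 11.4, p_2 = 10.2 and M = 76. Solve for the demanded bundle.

MRS = MU_x_1/MU_x_2 = (1/4)·(x_2/x_1)^(0.5). Set equal to p_1/p_2.
Solve for the ratio: x_2/x_1 = [4·p_1/p_2]^(2).
Substitute x_2 = (x_2/x_1)·x_1 into the budget: x_1* = M/(p_1 + p_2·(x_2/x_1)).
Numerically x_2/x_1 = 19.986159, so x_1* = 76/(11.4 + 10.2·19.986159) = 0.3531 and x_2* = 19.986159·0.3531 = 7.0564.

x_1* = 0.3531, x_2* = 7.0564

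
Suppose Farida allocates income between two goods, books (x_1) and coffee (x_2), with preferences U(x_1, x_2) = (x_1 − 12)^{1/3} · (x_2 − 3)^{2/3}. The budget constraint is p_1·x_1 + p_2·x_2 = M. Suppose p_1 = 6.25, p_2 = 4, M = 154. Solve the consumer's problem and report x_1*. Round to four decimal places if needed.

x_1* = 15.5733

Let x_1' = x_1−12, x_2' = x_2−3. MRS = (1/2)·x_2'/x_1' = p_1/p_2.
After buying the subsistence bundle (12, 3), a share 1/3 of the remaining income goes to x_1: x_1* = 12 + 1/3·(M − 12p_1 − 3p_2)/p_1.
Discretionary income = 154 − 12·6.25 − 3·4 = 67; x_1* = 12 + 1/3·67/6.25 = 15.5733.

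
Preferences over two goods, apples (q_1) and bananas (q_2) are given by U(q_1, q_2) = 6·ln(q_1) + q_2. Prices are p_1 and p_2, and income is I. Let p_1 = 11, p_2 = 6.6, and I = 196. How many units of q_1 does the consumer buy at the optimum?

q_1* = 3.6

So q_1*(p_1,p_2) = 6·p_2/p_1, independent of income; and q_2* = (I − 6·p_2)/p_2.
At the given prices: q_1* = 6·6.6/11 = 3.6.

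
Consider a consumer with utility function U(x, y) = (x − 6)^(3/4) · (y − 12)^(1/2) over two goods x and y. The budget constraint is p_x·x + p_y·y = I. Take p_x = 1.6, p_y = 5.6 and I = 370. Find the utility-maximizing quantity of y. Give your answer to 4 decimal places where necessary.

MRS = (3/2)·(y−12)/(x−6). Tangency with p_x/p_y gives y−12 = (2/3)·(p_x/p_y)·(x−6).
Substituting into the budget: x* = 6 + 0.6·(I − 6·p_x − 12·p_y)/p_x, and y* = 12 + 0.4·(…)/p_y.
Discretionary income = 370 − 6·1.6 − 12·5.6 = 293.2; y* = 12 + 0.4·293.2/5.6 = 32.9429.

y* = 32.9429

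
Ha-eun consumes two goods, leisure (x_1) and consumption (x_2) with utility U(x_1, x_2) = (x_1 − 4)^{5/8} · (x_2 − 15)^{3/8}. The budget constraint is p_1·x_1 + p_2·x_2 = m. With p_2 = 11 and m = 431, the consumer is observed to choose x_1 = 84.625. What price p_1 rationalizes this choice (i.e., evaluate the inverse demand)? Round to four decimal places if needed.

MRS = (5/3)·(x_2−15)/(x_1−4). Tangency with p_1/p_2 gives x_2−15 = (3/5)·(p_1/p_2)·(x_1−4).
After buying the subsistence bundle (4, 15), a share 0.625 of the remaining income goes to x_1: x_1* = 4 + 0.625·(m − 4p_1 − 15p_2)/p_1.
Set x_1* = 84.625 in the demand function and solve for p_1: p_1 = 2.

p_1 = 2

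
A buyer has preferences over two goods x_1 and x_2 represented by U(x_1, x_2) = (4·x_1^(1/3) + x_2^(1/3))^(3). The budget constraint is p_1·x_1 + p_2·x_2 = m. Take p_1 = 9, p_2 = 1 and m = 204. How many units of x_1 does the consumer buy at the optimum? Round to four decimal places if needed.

Numerically x_2/x_1 = 3.375, so x_1* = 204/(9 + 1·3.375) = 16.4848.

x_1* = 16.4848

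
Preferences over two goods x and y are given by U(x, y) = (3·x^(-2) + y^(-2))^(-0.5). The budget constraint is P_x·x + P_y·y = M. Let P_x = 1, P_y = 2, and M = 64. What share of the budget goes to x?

share on x = 0.476

With the ratio pinned down, the budget gives x* = M/(P_x + P_y·(y/x)) and y* = (y/x)·x*.
Numerically y/x = 0.550321, so x* = 64/(1 + 2·0.550321) = 30.4669 and y* = 0.550321·30.4669 = 16.7666.
Expenditure on x: 1·30.4669 = 30.4669; share = 0.476.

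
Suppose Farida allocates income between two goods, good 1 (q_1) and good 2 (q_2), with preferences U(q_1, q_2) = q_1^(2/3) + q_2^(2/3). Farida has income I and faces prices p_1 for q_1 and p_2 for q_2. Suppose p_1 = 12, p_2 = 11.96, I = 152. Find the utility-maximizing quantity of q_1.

MU_q_1 ∝ q_1^(-1/3), MU_q_2 ∝ q_2^(-1/3), so MRS = (q_2/q_1)^(1/3) = p_1/p_2.
Hence q_2/q_1 = (p_1/p_2)^(1/(1/3)), i.e. raised to the 3 power.
Substitute q_2 = (q_2/q_1)·q_1 into the budget: q_1* = I/(p_1 + p_2·(q_2/q_1)).
Numerically q_2/q_1 = 1.010067, so q_1* = 152/(12 + 11.96·1.010067) = 6.3122.

q_1* = 6.3122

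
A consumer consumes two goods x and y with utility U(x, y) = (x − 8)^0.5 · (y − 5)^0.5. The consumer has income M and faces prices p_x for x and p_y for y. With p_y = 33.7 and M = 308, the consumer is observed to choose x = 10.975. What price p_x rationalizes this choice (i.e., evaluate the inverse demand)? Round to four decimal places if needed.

Let x' = x−8, y' = y−5. MRS = y'/x' = p_x/p_y.
Substituting into the budget: x* = 8 + 0.5·(M − 8·p_x − 5·p_y)/p_x, and y* = 5 + 0.5·(…)/p_y.
Set x* = 10.975 in the demand function and solve for p_x: p_x = 10.

p_x = 10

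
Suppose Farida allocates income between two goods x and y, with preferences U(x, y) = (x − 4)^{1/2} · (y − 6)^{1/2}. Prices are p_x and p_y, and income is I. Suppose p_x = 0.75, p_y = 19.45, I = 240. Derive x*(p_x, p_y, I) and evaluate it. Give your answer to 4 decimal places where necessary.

This is Cobb-Douglas in (x−4, y−6): tangency gives 0.5·p_y·(y−6) = 0.5·p_x·(x−4).
After buying the subsistence bundle (4, 6), a share 0.5 of the remaining income goes to x: x* = 4 + 0.5·(I − 4p_x − 6p_y)/p_x.
Discretionary income = 240 − 4·0.75 − 6·19.45 = 120.3; x* = 4 + 0.5·120.3/0.75 = 84.2.

x* = 84.2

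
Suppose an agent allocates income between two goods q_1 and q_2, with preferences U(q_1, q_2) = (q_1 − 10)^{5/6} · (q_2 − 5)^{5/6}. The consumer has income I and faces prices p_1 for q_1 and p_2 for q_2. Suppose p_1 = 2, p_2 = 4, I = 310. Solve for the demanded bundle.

q_1* = 77.5, q_2* = 38.75

Let q_1' = q_1−10, q_2' = q_2−5. MRS = q_2'/q_1' = p_1/p_2.
After buying the subsistence bundle (10, 5), a share 0.5 of the remaining income goes to q_1: q_1* = 10 + 0.5·(I − 10p_1 − 5p_2)/p_1.
Discretionary income = 310 − 10·2 − 5·4 = 270; q_1* = 10 + 0.5·270/2 = 77.5; q_2* = 5 + 0.5·270/4 = 38.75.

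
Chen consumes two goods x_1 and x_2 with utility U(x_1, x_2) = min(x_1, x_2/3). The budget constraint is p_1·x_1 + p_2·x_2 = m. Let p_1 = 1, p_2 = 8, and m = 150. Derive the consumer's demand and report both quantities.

x_1* = 6, x_2* = 18

Demand: x_1*(p_1,p_2,m) = m/(p_1 + 3·p_2), x_2* = 3·m/(p_1 + 3·p_2).
Here 1 + 3·8 = 25, giving x_1* = 6 and x_2* = 18.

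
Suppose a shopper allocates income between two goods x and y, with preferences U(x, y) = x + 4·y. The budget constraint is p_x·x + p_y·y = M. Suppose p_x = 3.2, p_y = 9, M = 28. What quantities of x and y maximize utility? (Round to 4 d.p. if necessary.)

Perfect substitutes: compare marginal utility per dollar. 1/p_x vs 4/p_y → 0.3125 vs 0.4444.
y gives more utility per dollar, so spend all income on y: y* = M/p_y, x* = 0.
Numerically: x* = 0, y* = 3.1111.

x* = 0, y* = 3.1111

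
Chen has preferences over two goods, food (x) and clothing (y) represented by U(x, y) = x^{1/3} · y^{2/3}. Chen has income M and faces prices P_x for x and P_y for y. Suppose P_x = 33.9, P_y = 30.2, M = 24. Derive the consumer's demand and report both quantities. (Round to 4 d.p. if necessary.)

x* = 0.236, y* = 0.5298

Tangency: MRS = (1/2)·y/x = P_x/P_y.
Rearranging, P_y·y = 2·P_x·x. Substituting into the budget gives P_x·x·(1 + 2) = M.
Demand: x*(P_x,P_y,M) = 1/3·M/P_x and y* = 2/3·M/P_y.
At P_x=33.9, P_y=30.2, M=24: x* = 1/3·24/33.9 = 0.236, y* = 0.5298.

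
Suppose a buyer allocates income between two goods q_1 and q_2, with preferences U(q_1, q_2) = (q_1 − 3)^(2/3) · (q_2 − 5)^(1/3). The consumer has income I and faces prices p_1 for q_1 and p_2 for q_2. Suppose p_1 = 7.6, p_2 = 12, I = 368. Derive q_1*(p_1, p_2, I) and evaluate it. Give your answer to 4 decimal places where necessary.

q_1* = 28.0175

This is Cobb-Douglas in (q_1−3, q_2−5): tangency gives 2/3·p_2·(q_2−5) = 1/3·p_1·(q_1−3).
After buying the subsistence bundle (3, 5), a share 2/3 of the remaining income goes to q_1: q_1* = 3 + 2/3·(I − 3p_1 − 5p_2)/p_1.
Discretionary income = 368 − 3·7.6 − 5·12 = 285.2; q_1* = 3 + 2/3·285.2/7.6 = 28.0175.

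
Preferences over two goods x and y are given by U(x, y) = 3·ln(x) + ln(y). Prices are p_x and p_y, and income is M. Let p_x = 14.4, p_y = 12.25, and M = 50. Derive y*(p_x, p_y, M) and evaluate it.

y* = 1.0204

Tangency: MRS = 3·y/x = p_x/p_y.
Rearranging, p_y·y = (1/3)·p_x·x. Substituting into the budget gives p_x·x·(1 + (1/3)) = M.
Demand: x*(p_x,p_y,M) = 0.75·M/p_x and y* = 0.25·M/p_y.
At p_x=14.4, p_y=12.25, M=50: y* = 0.25·50/12.25 = 1.0204.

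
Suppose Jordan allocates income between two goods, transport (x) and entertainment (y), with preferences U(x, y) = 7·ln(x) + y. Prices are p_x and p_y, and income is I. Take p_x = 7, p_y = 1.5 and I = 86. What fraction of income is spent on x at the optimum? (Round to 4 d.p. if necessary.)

Set MRS = p_x/p_y: (7/x)/1 = p_x/p_y.
So x*(p_x,p_y) = 7·p_y/p_x, independent of income; and y* = (I − 7·p_y)/p_y.
At the given prices: x* = 7·1.5/7 = 1.5, and y* = 50.3333.
Expenditure on x: 7·1.5 = 10.5; share = 0.1221.

share on x = 0.1221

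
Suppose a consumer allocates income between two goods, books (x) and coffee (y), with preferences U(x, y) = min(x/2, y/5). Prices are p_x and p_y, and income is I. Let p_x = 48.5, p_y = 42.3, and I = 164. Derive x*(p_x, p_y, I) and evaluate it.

x* = 1.0632

With perfect complements, no substitution: consume in ratio x:y = 2:5.
Budget: p_x·x + p_y·(5/2)·x = I, so (2·p_x + 5·p_y)·x = 2·I.
Demand: x*(p_x,p_y,I) = 2·I/(2·p_x + 5·p_y), y* = 5·I/(2·p_x + 5·p_y).
Here 2·48.5 + 5·42.3 = 308.5, giving x* = 1.0632.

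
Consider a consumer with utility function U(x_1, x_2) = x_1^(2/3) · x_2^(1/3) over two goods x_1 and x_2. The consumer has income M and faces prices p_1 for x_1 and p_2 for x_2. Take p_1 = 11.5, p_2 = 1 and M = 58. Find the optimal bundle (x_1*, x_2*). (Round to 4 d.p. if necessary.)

The MRS is 2·x_2/x_1. Set MRS = p_1/p_2.
So 2/3·p_2·x_2 = 1/3·p_1·x_1; combined with the budget, a share 2/3 of income goes to x_1.
Demand: x_1*(p_1,p_2,M) = 2/3·M/p_1 and x_2* = 1/3·M/p_2.
At p_1=11.5, p_2=1, M=58: x_1* = 2/3·58/11.5 = 3.3623, x_2* = 19.3333.

x_1* = 3.3623, x_2* = 19.3333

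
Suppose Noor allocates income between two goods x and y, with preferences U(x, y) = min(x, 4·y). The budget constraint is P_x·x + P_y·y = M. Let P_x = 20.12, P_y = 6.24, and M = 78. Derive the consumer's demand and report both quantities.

x* = 3.5978, y* = 0.8994

With perfect complements, no substitution: consume in ratio x:y = 4:1.
Budget: P_x·x + P_y·(1/4)·x = M, so (4·P_x + P_y)·x = 4·M.
Demand: x*(P_x,P_y,M) = 4·M/(4·P_x + P_y), y* = M/(4·P_x + P_y).
Here 4·20.12 + 6.24 = 86.72, giving x* = 3.5978 and y* = 0.8994.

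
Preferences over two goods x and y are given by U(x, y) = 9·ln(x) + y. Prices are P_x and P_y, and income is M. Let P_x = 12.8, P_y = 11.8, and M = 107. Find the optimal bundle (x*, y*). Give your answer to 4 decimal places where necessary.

x* = 8.2969, y* = 0.0678

So x*(P_x,P_y) = 9·P_y/P_x, independent of income; and y* = (M − 9·P_y)/P_y.
At the given prices: x* = 9·11.8/12.8 = 8.2969, and y* = 0.0678.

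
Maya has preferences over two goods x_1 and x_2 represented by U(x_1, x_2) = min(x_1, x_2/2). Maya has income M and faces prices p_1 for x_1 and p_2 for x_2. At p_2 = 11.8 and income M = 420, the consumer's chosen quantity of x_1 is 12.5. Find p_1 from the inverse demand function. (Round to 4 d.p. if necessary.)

p_1 = 10

Leontief preferences: the optimum is at the kink where x_1/1 = x_2/2, i.e. x_2 = 2·x_1.
Budget: p_1·x_1 + p_2·2·x_1 = M, so (p_1 + 2·p_2)·x_1 = M.
Demand: x_1*(p_1,p_2,M) = M/(p_1 + 2·p_2), x_2* = 2·M/(p_1 + 2·p_2).
Set x_1* = 12.5 in the demand function and solve for p_1: p_1 = 10.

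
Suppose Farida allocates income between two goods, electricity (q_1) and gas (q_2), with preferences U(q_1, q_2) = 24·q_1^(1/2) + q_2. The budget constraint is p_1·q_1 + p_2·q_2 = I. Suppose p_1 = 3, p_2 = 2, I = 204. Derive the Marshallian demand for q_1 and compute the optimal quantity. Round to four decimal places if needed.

q_1* = 64

Set MRS = p_1/p_2: 12·q_1^(−1/2) = p_1/p_2.
Solve: √q_1 = 12·p_2/p_1, so q_1*(p_1,p_2) = (12·p_2/p_1)², and q_2* = (I − p_1·q_1*)/p_2.
Plugging in: q_1* = (12·2/3)² = 64.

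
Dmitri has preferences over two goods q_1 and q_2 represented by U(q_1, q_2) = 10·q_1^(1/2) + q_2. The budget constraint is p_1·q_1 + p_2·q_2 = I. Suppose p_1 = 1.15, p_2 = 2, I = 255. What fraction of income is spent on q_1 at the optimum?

share on q_1 = 0.341

MU_q_1 = 5/√q_1, MU_q_2 = 1. Tangency: 5/√q_1 = p_1/p_2.
Solve: √q_1 = 5·p_2/p_1, so q_1*(p_1,p_2) = (5·p_2/p_1)², and q_2* = (I − p_1·q_1*)/p_2.
Plugging in: q_1* = (5·2/1.15)² = 75.6144, q_2* = 84.0217.
Expenditure on q_1: 1.15·75.6144 = 86.9565; share = 0.341.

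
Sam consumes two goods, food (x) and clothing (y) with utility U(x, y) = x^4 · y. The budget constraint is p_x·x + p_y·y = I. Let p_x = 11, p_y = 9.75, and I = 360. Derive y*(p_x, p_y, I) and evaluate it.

y* = 7.3846

The MRS is 4·y/x. Set MRS = p_x/p_y.
So 4·p_y·y = p_x·x; combined with the budget, a share 0.8 of income goes to x.
Demand: x*(p_x,p_y,I) = 0.8·I/p_x and y* = 0.2·I/p_y.
At p_x=11, p_y=9.75, I=360: y* = 0.2·360/9.75 = 7.3846.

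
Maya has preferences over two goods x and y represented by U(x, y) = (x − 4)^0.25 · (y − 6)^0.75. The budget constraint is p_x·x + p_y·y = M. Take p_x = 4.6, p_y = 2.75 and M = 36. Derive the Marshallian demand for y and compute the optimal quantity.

y* = 6.3

Discretionary income = 36 − 4·4.6 − 6·2.75 = 1.1; y* = 6 + 0.75·1.1/2.75 = 6.3.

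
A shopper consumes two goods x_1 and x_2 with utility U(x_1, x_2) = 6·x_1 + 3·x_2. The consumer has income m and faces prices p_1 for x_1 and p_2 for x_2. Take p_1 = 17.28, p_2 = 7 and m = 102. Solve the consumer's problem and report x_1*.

x_1* = 0

Linear utility — the consumer picks whichever good has higher MU/price: 6/17.28 = 0.3472 vs 3/7 = 0.4286.
x_2 gives more utility per dollar, so spend all income on x_2: x_2* = m/p_2, x_1* = 0.
Numerically: x_1* = 0, x_2* = 14.5714.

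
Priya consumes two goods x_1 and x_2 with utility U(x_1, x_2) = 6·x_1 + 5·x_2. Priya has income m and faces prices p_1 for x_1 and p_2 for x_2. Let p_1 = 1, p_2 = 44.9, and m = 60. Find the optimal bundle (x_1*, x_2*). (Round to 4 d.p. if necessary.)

Perfect substitutes: compare marginal utility per dollar. 6/p_1 vs 5/p_2 → 6 vs 0.1114.
x_1 gives more utility per dollar, so spend all income on x_1: x_1* = m/p_1, x_2* = 0.
Numerically: x_1* = 60, x_2* = 0.

x_1* = 60, x_2* = 0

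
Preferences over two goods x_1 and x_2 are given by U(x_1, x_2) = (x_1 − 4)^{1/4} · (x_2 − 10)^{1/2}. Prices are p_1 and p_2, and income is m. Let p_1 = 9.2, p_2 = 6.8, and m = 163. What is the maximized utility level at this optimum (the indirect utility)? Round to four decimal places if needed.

V = 2.8785

MRS = (1/2)·(x_2−10)/(x_1−4). Tangency with p_1/p_2 gives x_2−10 = 2·(p_1/p_2)·(x_1−4).
After buying the subsistence bundle (4, 10), a share 1/3 of the remaining income goes to x_1: x_1* = 4 + 1/3·(m − 4p_1 − 10p_2)/p_1.
Discretionary income = 163 − 4·9.2 − 10·6.8 = 58.2; x_1* = 4 + 1/3·58.2/9.2 = 6.1087; x_2* = 10 + 2/3·58.2/6.8 = 15.7059.
Utility at the optimum: U(6.1087, 15.7059) = 2.8785.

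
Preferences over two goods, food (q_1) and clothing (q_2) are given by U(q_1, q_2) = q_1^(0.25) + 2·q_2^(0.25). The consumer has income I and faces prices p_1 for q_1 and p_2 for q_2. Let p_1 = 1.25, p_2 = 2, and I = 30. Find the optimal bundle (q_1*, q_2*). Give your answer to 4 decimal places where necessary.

q_1* = 7.6083, q_2* = 10.2448

From the CES first-order condition, (1/2)·(q_2/q_1)^(0.75) = p_1/p_2.
Solve for the ratio: q_2/q_1 = [2·p_1/p_2]^(4/3).
Substitute q_2 = (q_2/q_1)·q_1 into the budget: q_1* = I/(p_1 + p_2·(q_2/q_1)).
Numerically q_2/q_1 = 1.346522, so q_1* = 30/(1.25 + 2·1.346522) = 7.6083 and q_2* = 1.346522·7.6083 = 10.2448.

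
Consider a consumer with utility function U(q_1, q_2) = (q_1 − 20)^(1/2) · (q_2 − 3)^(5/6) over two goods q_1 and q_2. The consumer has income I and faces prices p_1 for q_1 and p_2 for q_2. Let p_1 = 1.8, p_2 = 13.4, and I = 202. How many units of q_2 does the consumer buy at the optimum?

MRS = (3/5)·(q_2−3)/(q_1−20). Tangency with p_1/p_2 gives q_2−3 = (5/3)·(p_1/p_2)·(q_1−20).
After buying the subsistence bundle (20, 3), a share 0.375 of the remaining income goes to q_1: q_1* = 20 + 0.375·(I − 20p_1 − 3p_2)/p_1.
Discretionary income = 202 − 20·1.8 − 3·13.4 = 125.8; q_2* = 3 + 0.625·125.8/13.4 = 8.8675.

q_2* = 8.8675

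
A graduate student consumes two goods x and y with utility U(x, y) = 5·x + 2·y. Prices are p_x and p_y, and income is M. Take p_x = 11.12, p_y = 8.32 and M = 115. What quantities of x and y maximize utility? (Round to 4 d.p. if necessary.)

x* = 10.3417, y* = 0

Perfect substitutes: compare marginal utility per dollar. 5/p_x vs 2/p_y → 0.4496 vs 0.2404.
x gives more utility per dollar, so spend all income on x: x* = M/p_x, y* = 0.
Numerically: x* = 10.3417, y* = 0.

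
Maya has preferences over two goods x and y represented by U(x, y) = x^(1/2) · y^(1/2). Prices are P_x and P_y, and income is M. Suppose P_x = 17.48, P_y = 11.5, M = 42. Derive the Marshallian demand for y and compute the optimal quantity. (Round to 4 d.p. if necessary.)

MU_x/MU_y = (0.5·y)/(0.5·x); tangency sets this equal to P_x/P_y.
Rearranging, P_y·y = P_x·x. Substituting into the budget gives P_x·x·(1 + 1) = M.
Demand: x*(P_x,P_y,M) = 0.5·M/P_x and y* = 0.5·M/P_y.
At P_x=17.48, P_y=11.5, M=42: y* = 0.5·42/11.5 = 1.8261.

y* = 1.8261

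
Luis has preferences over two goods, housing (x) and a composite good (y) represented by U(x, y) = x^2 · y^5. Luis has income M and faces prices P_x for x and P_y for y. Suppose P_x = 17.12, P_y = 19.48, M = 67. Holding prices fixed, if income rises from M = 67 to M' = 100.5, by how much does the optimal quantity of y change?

At P_x=17.12, P_y=19.48, M=67: y* = 5/7·67/19.48 = 2.4567.
At M' = 100.5: y* = 3.6851. Change: 3.6851 − 2.4567 = 1.2284.

Δy* = 1.2284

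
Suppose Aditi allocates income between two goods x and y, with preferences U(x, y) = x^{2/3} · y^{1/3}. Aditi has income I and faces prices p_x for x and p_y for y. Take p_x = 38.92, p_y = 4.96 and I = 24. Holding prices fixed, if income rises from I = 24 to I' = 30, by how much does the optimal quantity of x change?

Tangency: MRS = 2·y/x = p_x/p_y.
Rearranging, p_y·y = (1/2)·p_x·x. Substituting into the budget gives p_x·x·(1 + (1/2)) = I.
Demand: x*(p_x,p_y,I) = 2/3·I/p_x and y* = 1/3·I/p_y.
At p_x=38.92, p_y=4.96, I=24: x* = 2/3·24/38.92 = 0.4111.
At I' = 30: x* = 0.5139. Change: 0.5139 − 0.4111 = 0.1028.

Δx* = 0.1028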